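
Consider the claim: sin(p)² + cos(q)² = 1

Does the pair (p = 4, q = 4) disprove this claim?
No

Substituting p = 4, q = 4:
LHS = sin(4)² + cos(4)² = 1
RHS = 1

The sides agree, so this pair does not disprove the claim.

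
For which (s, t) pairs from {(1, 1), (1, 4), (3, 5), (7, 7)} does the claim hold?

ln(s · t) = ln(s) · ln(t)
Testing each pair:
(1, 1): LHS = 0, RHS = 0 → holds
(1, 4): LHS = ln(4) ≈ 1.386, RHS = 0 → fails
(3, 5): LHS = ln(15) ≈ 2.708, RHS = ln(3)·ln(5) ≈ 1.768 → fails
(7, 7): LHS = ln(49) ≈ 3.892, RHS = ln(7)² ≈ 3.787 → fails

1 of 4 pairs satisfies the claim.

Answer: (1, 1)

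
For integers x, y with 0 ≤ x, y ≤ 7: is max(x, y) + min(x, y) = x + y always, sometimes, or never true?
The identity holds for every pair in the range. For instance at (x, y) = (1, 6): both sides equal 7.

Answer: Always true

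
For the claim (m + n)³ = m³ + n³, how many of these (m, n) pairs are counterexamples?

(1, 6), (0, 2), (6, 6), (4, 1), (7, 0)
Testing each pair:
(1, 6): LHS = 343, RHS = 217 → counterexample
(0, 2): LHS = 8, RHS = 8 → satisfies claim
(6, 6): LHS = 1728, RHS = 432 → counterexample
(4, 1): LHS = 125, RHS = 65 → counterexample
(7, 0): LHS = 343, RHS = 343 → satisfies claim

That makes 3 counterexamples.

Answer: 3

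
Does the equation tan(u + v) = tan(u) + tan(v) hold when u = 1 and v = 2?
Fails

Substituting u = 1, v = 2:

LHS = tan(1 + 2) = tan(3) ≈ -0.1425
RHS = tan(1) + tan(2) ≈ -0.6276

LHS ≠ RHS, so the equation does not hold at this point.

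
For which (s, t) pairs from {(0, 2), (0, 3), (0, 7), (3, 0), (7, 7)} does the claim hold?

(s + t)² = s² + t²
Testing each pair:
(0, 2): LHS = 4, RHS = 4 → holds
(0, 3): LHS = 9, RHS = 9 → holds
(0, 7): LHS = 49, RHS = 49 → holds
(3, 0): LHS = 9, RHS = 9 → holds
(7, 7): LHS = 196, RHS = 98 → fails

4 of 5 pairs satisfy the claim.

Answer: (0, 2), (0, 3), (0, 7), (3, 0)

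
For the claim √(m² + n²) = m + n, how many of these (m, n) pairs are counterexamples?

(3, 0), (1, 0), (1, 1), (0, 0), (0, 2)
1

Testing each pair:
(3, 0): LHS = 3, RHS = 3 → satisfies claim
(1, 0): LHS = 1, RHS = 1 → satisfies claim
(1, 1): LHS = √(2) ≈ 1.414, RHS = 2 → counterexample
(0, 0): LHS = 0, RHS = 0 → satisfies claim
(0, 2): LHS = 2, RHS = 2 → satisfies claim

That makes 1 counterexample.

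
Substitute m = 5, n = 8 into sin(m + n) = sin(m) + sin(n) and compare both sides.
LHS = sin(5 + 8) = sin(13) ≈ 0.4202
RHS = sin(5) + sin(8) ≈ 0.03043

LHS ≠ RHS (they differ by about 0.3897), so the equation does not hold here.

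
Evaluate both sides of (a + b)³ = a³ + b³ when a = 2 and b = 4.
LHS = (2 + 4)³ = 216
RHS = 2³ + 4³ = 72

LHS ≠ RHS, so the equation does not hold here.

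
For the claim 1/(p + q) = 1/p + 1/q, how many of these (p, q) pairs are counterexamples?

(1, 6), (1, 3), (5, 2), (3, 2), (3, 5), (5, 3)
6

Testing each pair:
(1, 6): LHS = 1/7, RHS = 7/6 → counterexample
(1, 3): LHS = 1/4, RHS = 4/3 → counterexample
(5, 2): LHS = 1/7, RHS = 7/10 → counterexample
(3, 2): LHS = 1/5, RHS = 5/6 → counterexample
(3, 5): LHS = 1/8, RHS = 8/15 → counterexample
(5, 3): LHS = 1/8, RHS = 8/15 → counterexample

That makes 6 counterexamples.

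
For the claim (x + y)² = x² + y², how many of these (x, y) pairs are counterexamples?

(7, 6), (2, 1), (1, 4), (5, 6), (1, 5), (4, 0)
5

Testing each pair:
(7, 6): LHS = 169, RHS = 85 → counterexample
(2, 1): LHS = 9, RHS = 5 → counterexample
(1, 4): LHS = 25, RHS = 17 → counterexample
(5, 6): LHS = 121, RHS = 61 → counterexample
(1, 5): LHS = 36, RHS = 26 → counterexample
(4, 0): LHS = 16, RHS = 16 → satisfies claim

That makes 5 counterexamples.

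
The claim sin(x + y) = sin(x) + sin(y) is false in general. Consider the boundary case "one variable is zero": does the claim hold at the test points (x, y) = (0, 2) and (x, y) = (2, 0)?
At (0, 2): LHS = sin(2) ≈ 0.9093, RHS = sin(2) ≈ 0.9093 → equal
At (2, 0): LHS = sin(2) ≈ 0.9093, RHS = sin(2) ≈ 0.9093 → equal

So the claim does hold at both of these boundary points, even though it is not an identity.

Answer: Yes, holds at both test points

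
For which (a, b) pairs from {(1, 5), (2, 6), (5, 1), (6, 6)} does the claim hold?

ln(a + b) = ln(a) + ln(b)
None

Testing each pair:
(1, 5): LHS = ln(6) ≈ 1.792, RHS = ln(5) ≈ 1.609 → fails
(2, 6): LHS = ln(8) ≈ 2.079, RHS = ln(2) + ln(6) ≈ 2.485 → fails
(5, 1): LHS = ln(6) ≈ 1.792, RHS = ln(5) ≈ 1.609 → fails
(6, 6): LHS = ln(12) ≈ 2.485, RHS = 2·ln(6) ≈ 3.584 → fails

No pair satisfies the claim.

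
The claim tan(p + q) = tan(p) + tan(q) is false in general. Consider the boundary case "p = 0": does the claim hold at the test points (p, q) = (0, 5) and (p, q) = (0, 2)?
Yes, holds at both test points

At (0, 5): LHS = tan(5) ≈ -3.381, RHS = tan(5) ≈ -3.381 → equal
At (0, 2): LHS = tan(2) ≈ -2.185, RHS = tan(2) ≈ -2.185 → equal

So the claim does hold at both of these boundary points, even though it is not an identity.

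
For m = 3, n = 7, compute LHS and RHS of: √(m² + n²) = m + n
LHS = √(3² + 7²) = √(58) ≈ 7.616
RHS = 3 + 7 = 10

LHS ≠ RHS (they differ by about 2.384), so the equation does not hold here.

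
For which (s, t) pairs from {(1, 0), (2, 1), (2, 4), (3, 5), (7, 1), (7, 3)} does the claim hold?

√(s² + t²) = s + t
Testing each pair:
(1, 0): LHS = 1, RHS = 1 → holds
(2, 1): LHS = √(5) ≈ 2.236, RHS = 3 → fails
(2, 4): LHS = 2·√(5) ≈ 4.472, RHS = 6 → fails
(3, 5): LHS = √(34) ≈ 5.831, RHS = 8 → fails
(7, 1): LHS = 5·√(2) ≈ 7.071, RHS = 8 → fails
(7, 3): LHS = √(58) ≈ 7.616, RHS = 10 → fails

1 of 6 pairs satisfies the claim.

Answer: (1, 0)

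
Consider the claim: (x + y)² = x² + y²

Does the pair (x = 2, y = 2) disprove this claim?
Yes

Substituting x = 2, y = 2:
LHS = (2 + 2)² = 16
RHS = 2² + 2² = 8

Since LHS ≠ RHS, this pair disproves the claim.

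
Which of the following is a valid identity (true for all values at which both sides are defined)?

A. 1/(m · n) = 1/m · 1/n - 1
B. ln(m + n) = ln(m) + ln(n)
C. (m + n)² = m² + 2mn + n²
A: fails at (1, 1) — LHS = 1, RHS = 0.
B: fails at (1, 3) — LHS = ln(4) ≈ 1.386, RHS = ln(3) ≈ 1.099.
C: holds — e.g. at (4, 6), both sides equal 100.

Answer: C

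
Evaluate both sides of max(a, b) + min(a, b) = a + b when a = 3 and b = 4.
LHS = max(3, 4) + min(3, 4) = 7
RHS = 3 + 4 = 7

LHS = RHS: the two sides agree.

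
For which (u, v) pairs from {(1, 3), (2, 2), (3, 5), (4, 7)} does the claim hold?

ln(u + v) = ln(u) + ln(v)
(2, 2)

Testing each pair:
(1, 3): LHS = ln(4) ≈ 1.386, RHS = ln(3) ≈ 1.099 → fails
(2, 2): LHS = ln(4) ≈ 1.386, RHS = 2·ln(2) ≈ 1.386 → holds
(3, 5): LHS = ln(8) ≈ 2.079, RHS = ln(3) + ln(5) ≈ 2.708 → fails
(4, 7): LHS = ln(11) ≈ 2.398, RHS = ln(4) + ln(7) ≈ 3.332 → fails

1 of 4 pairs satisfies the claim.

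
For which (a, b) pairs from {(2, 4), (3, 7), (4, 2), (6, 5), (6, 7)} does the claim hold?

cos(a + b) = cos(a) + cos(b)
Testing each pair:
(2, 4): LHS = cos(6) ≈ 0.9602, RHS = cos(4) + cos(2) ≈ -1.07 → fails
(3, 7): LHS = cos(10) ≈ -0.8391, RHS = cos(3) + cos(7) ≈ -0.2361 → fails
(4, 2): LHS = cos(6) ≈ 0.9602, RHS = cos(4) + cos(2) ≈ -1.07 → fails
(6, 5): LHS = cos(11) ≈ 0.004426, RHS = cos(5) + cos(6) ≈ 1.244 → fails
(6, 7): LHS = cos(13) ≈ 0.9074, RHS = cos(7) + cos(6) ≈ 1.714 → fails

No pair satisfies the claim.

Answer: None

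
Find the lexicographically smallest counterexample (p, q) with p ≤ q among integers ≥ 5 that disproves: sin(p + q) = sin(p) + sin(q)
(p, q) = (5, 5)

Substituting (5, 5) into the claim:
LHS = sin(5 + 5) = sin(10) ≈ -0.544
RHS = sin(5) + sin(5) = 2·sin(5) ≈ -1.918

Since LHS ≠ RHS, this pair disproves the claim, and no lexicographically smaller pair (p ≤ q, integers ≥ 5) does.

For instance (6, 11) is also a counterexample (LHS = sin(17) ≈ -0.9614, RHS = sin(11) + sin(6) ≈ -1.279), but it's lexicographically larger.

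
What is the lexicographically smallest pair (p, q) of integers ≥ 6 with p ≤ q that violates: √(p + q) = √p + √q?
(p, q) = (6, 6)

Substituting (6, 6) into the claim:
LHS = √(6 + 6) = 2·√(3) ≈ 3.464
RHS = √6 + √6 = 2·√(6) ≈ 4.899

Since LHS ≠ RHS, this pair disproves the claim, and no lexicographically smaller pair (p ≤ q, integers ≥ 6) does.

For instance (7, 13) is also a counterexample (LHS = 2·√(5) ≈ 4.472, RHS = √(7) + √(13) ≈ 6.251), but it's lexicographically larger.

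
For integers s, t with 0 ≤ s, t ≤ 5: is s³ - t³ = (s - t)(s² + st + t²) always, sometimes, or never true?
The identity holds for every pair in the range. For instance at (s, t) = (3, 5): both sides equal -98.

Answer: Always true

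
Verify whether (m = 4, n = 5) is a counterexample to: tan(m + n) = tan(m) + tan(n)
Substituting m = 4, n = 5:
LHS = tan(4 + 5) = tan(9) ≈ -0.4523
RHS = tan(4) + tan(5) ≈ -2.223

Since LHS ≠ RHS, this pair disproves the claim.

Answer: Yes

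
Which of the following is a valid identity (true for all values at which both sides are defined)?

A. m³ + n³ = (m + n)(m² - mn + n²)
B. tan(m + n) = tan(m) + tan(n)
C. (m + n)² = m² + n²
A: holds — e.g. at (2, 2), both sides equal 16.
B: fails at (3, 3) — LHS = tan(6) ≈ -0.291, RHS = 2·tan(3) ≈ -0.2851.
C: fails at (2, 5) — LHS = 49, RHS = 29.

Answer: A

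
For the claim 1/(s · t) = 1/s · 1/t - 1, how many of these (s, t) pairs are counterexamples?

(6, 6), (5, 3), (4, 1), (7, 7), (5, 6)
Testing each pair:
(6, 6): LHS = 1/36, RHS = -35/36 → counterexample
(5, 3): LHS = 1/15, RHS = -14/15 → counterexample
(4, 1): LHS = 1/4, RHS = -3/4 → counterexample
(7, 7): LHS = 1/49, RHS = -48/49 → counterexample
(5, 6): LHS = 1/30, RHS = -29/30 → counterexample

That makes 5 counterexamples.

Answer: 5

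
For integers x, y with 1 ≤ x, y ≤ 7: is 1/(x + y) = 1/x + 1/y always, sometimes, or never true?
Never true

The claim fails for every pair in the range. For instance at (x, y) = (4, 3): LHS = 1/7, RHS = 7/12.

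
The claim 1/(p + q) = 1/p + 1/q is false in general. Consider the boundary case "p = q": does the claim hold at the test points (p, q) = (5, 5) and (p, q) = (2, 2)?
At (5, 5): LHS = 1/10 ≠ RHS = 2/5
At (2, 2): LHS = 1/4 ≠ RHS = 1

Answer: No, fails at both test points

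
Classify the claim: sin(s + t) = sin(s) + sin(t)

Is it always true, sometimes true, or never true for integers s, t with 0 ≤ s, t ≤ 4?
Sometimes true

It holds at (s, t) = (3, 0) (both sides equal sin(3) ≈ 0.1411), but fails at (s, t) = (4, 4) (LHS = sin(8) ≈ 0.9894, RHS = 2·sin(4) ≈ -1.514).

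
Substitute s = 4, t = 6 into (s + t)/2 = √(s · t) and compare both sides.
LHS = (4 + 6)/2 = 5
RHS = √(4 · 6) = 2·√(6) ≈ 4.899

LHS ≠ RHS (they differ by about 0.101), so the equation does not hold here.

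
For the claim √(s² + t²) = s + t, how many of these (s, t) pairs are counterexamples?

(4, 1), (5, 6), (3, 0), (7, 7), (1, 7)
Testing each pair:
(4, 1): LHS = √(17) ≈ 4.123, RHS = 5 → counterexample
(5, 6): LHS = √(61) ≈ 7.81, RHS = 11 → counterexample
(3, 0): LHS = 3, RHS = 3 → satisfies claim
(7, 7): LHS = 7·√(2) ≈ 9.899, RHS = 14 → counterexample
(1, 7): LHS = 5·√(2) ≈ 7.071, RHS = 8 → counterexample

That makes 4 counterexamples.

Answer: 4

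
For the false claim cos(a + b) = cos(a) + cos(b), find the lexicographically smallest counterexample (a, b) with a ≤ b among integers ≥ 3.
Substituting (3, 3) into the claim:
LHS = cos(3 + 3) = cos(6) ≈ 0.9602
RHS = cos(3) + cos(3) = 2·cos(3) ≈ -1.98

Since LHS ≠ RHS, this pair disproves the claim, and no lexicographically smaller pair (a ≤ b, integers ≥ 3) does.

For instance (4, 6) is also a counterexample (LHS = cos(10) ≈ -0.8391, RHS = cos(4) + cos(6) ≈ 0.3065), but it's lexicographically larger.

Answer: (a, b) = (3, 3)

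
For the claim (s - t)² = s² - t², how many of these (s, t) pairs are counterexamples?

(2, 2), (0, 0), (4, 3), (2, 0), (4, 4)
Testing each pair:
(2, 2): LHS = 0, RHS = 0 → satisfies claim
(0, 0): LHS = 0, RHS = 0 → satisfies claim
(4, 3): LHS = 1, RHS = 7 → counterexample
(2, 0): LHS = 4, RHS = 4 → satisfies claim
(4, 4): LHS = 0, RHS = 0 → satisfies claim

That makes 1 counterexample.

Answer: 1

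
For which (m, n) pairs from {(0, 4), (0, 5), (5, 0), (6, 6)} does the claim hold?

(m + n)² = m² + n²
Testing each pair:
(0, 4): LHS = 16, RHS = 16 → holds
(0, 5): LHS = 25, RHS = 25 → holds
(5, 0): LHS = 25, RHS = 25 → holds
(6, 6): LHS = 144, RHS = 72 → fails

3 of 4 pairs satisfy the claim.

Answer: (0, 4), (0, 5), (5, 0)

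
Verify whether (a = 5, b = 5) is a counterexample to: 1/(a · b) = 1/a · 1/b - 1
Substituting a = 5, b = 5:
LHS = 1/(5 · 5) = 1/25
RHS = 1/5 · 1/5 - 1 = -24/25

Since LHS ≠ RHS, this pair disproves the claim.

Answer: Yes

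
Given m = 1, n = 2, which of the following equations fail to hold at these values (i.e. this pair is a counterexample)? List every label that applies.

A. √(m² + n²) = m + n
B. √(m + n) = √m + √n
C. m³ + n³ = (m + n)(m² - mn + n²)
A, B

Evaluating each claim at the given values:
A. LHS = √(5) ≈ 2.236, RHS = 3 → fails here (LHS ≠ RHS)
B. LHS = √(3) ≈ 1.732, RHS = 1 + √(2) ≈ 2.414 → fails here (LHS ≠ RHS)
C. LHS = 9, RHS = 9 → holds here (LHS = RHS)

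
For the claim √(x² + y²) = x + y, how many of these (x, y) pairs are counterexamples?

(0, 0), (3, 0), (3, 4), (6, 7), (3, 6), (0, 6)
3

Testing each pair:
(0, 0): LHS = 0, RHS = 0 → satisfies claim
(3, 0): LHS = 3, RHS = 3 → satisfies claim
(3, 4): LHS = 5, RHS = 7 → counterexample
(6, 7): LHS = √(85) ≈ 9.22, RHS = 13 → counterexample
(3, 6): LHS = 3·√(5) ≈ 6.708, RHS = 9 → counterexample
(0, 6): LHS = 6, RHS = 6 → satisfies claim

That makes 3 counterexamples.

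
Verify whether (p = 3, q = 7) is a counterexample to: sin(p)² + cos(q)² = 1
Substituting p = 3, q = 7:
LHS = sin(3)² + cos(7)² ≈ 0.5883
RHS = 1

Since LHS ≠ RHS, this pair disproves the claim.

Answer: Yes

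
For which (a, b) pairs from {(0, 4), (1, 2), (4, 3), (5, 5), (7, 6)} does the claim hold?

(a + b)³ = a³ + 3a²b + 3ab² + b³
Testing each pair:
(0, 4): LHS = 64, RHS = 64 → holds
(1, 2): LHS = 27, RHS = 27 → holds
(4, 3): LHS = 343, RHS = 343 → holds
(5, 5): LHS = 1000, RHS = 1000 → holds
(7, 6): LHS = 2197, RHS = 2197 → holds

Every pair satisfies the claim.

Answer: All pairs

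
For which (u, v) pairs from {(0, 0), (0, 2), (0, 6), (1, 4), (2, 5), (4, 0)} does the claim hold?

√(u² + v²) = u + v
Testing each pair:
(0, 0): LHS = 0, RHS = 0 → holds
(0, 2): LHS = 2, RHS = 2 → holds
(0, 6): LHS = 6, RHS = 6 → holds
(1, 4): LHS = √(17) ≈ 4.123, RHS = 5 → fails
(2, 5): LHS = √(29) ≈ 5.385, RHS = 7 → fails
(4, 0): LHS = 4, RHS = 4 → holds

4 of 6 pairs satisfy the claim.

Answer: (0, 0), (0, 2), (0, 6), (4, 0)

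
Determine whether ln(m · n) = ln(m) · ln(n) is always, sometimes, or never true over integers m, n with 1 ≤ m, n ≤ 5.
Sometimes true

It holds at (m, n) = (1, 1) (both sides equal 0), but fails at (m, n) = (1, 5) (LHS = ln(5) ≈ 1.609, RHS = 0).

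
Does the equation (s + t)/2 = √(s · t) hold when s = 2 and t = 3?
Fails

Substituting s = 2, t = 3:

LHS = (2 + 3)/2 = 5/2
RHS = √(2 · 3) = √(6) ≈ 2.449

LHS ≠ RHS, so the equation does not hold at this point.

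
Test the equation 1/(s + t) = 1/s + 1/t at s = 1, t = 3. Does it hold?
Substituting s = 1, t = 3:

LHS = 1/(1 + 3) = 1/4
RHS = 1/1 + 1/3 = 4/3

LHS ≠ RHS, so the equation does not hold at this point.

Answer: Fails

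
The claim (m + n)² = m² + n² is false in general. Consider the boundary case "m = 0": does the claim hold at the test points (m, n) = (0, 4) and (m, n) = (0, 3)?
Yes, holds at both test points

At (0, 4): LHS = 16, RHS = 16 → equal
At (0, 3): LHS = 9, RHS = 9 → equal

So the claim does hold at both of these boundary points, even though it is not an identity.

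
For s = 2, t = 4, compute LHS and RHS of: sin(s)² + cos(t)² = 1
LHS = sin(2)² + cos(4)² ≈ 1.254
RHS = 1

LHS ≠ RHS (they differ by about 0.2541), so the equation does not hold here.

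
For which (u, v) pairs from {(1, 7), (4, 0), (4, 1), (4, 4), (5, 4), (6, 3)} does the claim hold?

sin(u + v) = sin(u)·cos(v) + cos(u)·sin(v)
All pairs

Testing each pair:
(1, 7): LHS = sin(8) ≈ 0.9894, RHS = sin(7)·cos(1) + sin(1)·cos(7) ≈ 0.9894 → holds
(4, 0): LHS = sin(4) ≈ -0.7568, RHS = sin(4) ≈ -0.7568 → holds
(4, 1): LHS = sin(5) ≈ -0.9589, RHS = sin(1)·cos(4) + sin(4)·cos(1) ≈ -0.9589 → holds
(4, 4): LHS = sin(8) ≈ 0.9894, RHS = 2·sin(4)·cos(4) ≈ 0.9894 → holds
(5, 4): LHS = sin(9) ≈ 0.4121, RHS = sin(4)·cos(5) + sin(5)·cos(4) ≈ 0.4121 → holds
(6, 3): LHS = sin(9) ≈ 0.4121, RHS = sin(3)·cos(6) + sin(6)·cos(3) ≈ 0.4121 → holds

Every pair satisfies the claim.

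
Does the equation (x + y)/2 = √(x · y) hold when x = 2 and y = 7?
Fails

Substituting x = 2, y = 7:

LHS = (2 + 7)/2 = 9/2
RHS = √(2 · 7) = √(14) ≈ 3.742

LHS ≠ RHS, so the equation does not hold at this point.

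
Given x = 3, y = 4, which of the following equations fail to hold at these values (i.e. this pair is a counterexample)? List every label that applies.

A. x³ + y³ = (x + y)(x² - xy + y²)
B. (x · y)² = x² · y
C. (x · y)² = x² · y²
B

Evaluating each claim at the given values:
A. LHS = 91, RHS = 91 → holds here (LHS = RHS)
B. LHS = 144, RHS = 36 → fails here (LHS ≠ RHS)
C. LHS = 144, RHS = 144 → holds here (LHS = RHS)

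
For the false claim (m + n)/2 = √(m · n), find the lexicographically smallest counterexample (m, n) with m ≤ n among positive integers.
(m, n) = (1, 2)

Substituting (1, 2) into the claim:
LHS = (1 + 2)/2 = 3/2
RHS = √(1 · 2) = √(2) ≈ 1.414

Since LHS ≠ RHS, this pair disproves the claim, and no lexicographically smaller pair (m ≤ n, positive integers) does.

For instance (3, 4) is also a counterexample (LHS = 7/2, RHS = 2·√(3) ≈ 3.464), but it's lexicographically larger.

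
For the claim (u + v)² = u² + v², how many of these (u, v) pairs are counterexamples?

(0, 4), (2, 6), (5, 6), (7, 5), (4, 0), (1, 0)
Testing each pair:
(0, 4): LHS = 16, RHS = 16 → satisfies claim
(2, 6): LHS = 64, RHS = 40 → counterexample
(5, 6): LHS = 121, RHS = 61 → counterexample
(7, 5): LHS = 144, RHS = 74 → counterexample
(4, 0): LHS = 16, RHS = 16 → satisfies claim
(1, 0): LHS = 1, RHS = 1 → satisfies claim

That makes 3 counterexamples.

Answer: 3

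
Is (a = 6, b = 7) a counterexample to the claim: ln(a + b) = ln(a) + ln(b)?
Yes

Substituting a = 6, b = 7:
LHS = ln(6 + 7) = ln(13) ≈ 2.565
RHS = ln(6) + ln(7) ≈ 3.738

Since LHS ≠ RHS, this pair disproves the claim.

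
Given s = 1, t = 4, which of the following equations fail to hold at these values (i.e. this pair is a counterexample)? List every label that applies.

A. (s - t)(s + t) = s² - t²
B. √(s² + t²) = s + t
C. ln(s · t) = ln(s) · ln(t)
Evaluating each claim at the given values:
A. LHS = -15, RHS = -15 → holds here (LHS = RHS)
B. LHS = √(17) ≈ 4.123, RHS = 5 → fails here (LHS ≠ RHS)
C. LHS = ln(4) ≈ 1.386, RHS = 0 → fails here (LHS ≠ RHS)

Answer: B, C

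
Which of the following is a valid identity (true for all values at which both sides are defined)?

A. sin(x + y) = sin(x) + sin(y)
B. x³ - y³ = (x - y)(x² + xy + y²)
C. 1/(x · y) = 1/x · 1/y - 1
B

A: fails at (1, 4) — LHS = sin(5) ≈ -0.9589, RHS = sin(4) + sin(1) ≈ 0.08467.
B: holds — e.g. at (2, 3), both sides equal -19.
C: fails at (3, 3) — LHS = 1/9, RHS = -8/9.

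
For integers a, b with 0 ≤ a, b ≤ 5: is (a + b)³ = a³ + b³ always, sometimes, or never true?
It holds at (a, b) = (3, 0) (both sides equal 27), but fails at (a, b) = (3, 2) (LHS = 125, RHS = 35).

Answer: Sometimes true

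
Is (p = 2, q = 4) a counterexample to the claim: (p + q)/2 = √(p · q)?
Yes

Substituting p = 2, q = 4:
LHS = (2 + 4)/2 = 3
RHS = √(2 · 4) = 2·√(2) ≈ 2.828

Since LHS ≠ RHS, this pair disproves the claim.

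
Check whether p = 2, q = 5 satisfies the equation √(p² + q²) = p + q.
Fails

Substituting p = 2, q = 5:

LHS = √(2² + 5²) = √(29) ≈ 5.385
RHS = 2 + 5 = 7

LHS ≠ RHS, so the equation does not hold at this point.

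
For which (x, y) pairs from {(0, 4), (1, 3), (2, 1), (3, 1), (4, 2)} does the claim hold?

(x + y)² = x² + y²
(0, 4)

Testing each pair:
(0, 4): LHS = 16, RHS = 16 → holds
(1, 3): LHS = 16, RHS = 10 → fails
(2, 1): LHS = 9, RHS = 5 → fails
(3, 1): LHS = 16, RHS = 10 → fails
(4, 2): LHS = 36, RHS = 20 → fails

1 of 5 pairs satisfies the claim.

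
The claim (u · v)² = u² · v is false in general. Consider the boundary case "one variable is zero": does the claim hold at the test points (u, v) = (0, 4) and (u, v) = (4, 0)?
At (0, 4): LHS = 0, RHS = 0 → equal
At (4, 0): LHS = 0, RHS = 0 → equal

So the claim does hold at both of these boundary points, even though it is not an identity.

Answer: Yes, holds at both test points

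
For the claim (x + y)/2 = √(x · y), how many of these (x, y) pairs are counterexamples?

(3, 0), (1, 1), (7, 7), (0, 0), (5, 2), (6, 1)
3

Testing each pair:
(3, 0): LHS = 3/2, RHS = 0 → counterexample
(1, 1): LHS = 1, RHS = 1 → satisfies claim
(7, 7): LHS = 7, RHS = 7 → satisfies claim
(0, 0): LHS = 0, RHS = 0 → satisfies claim
(5, 2): LHS = 7/2, RHS = √(10) ≈ 3.162 → counterexample
(6, 1): LHS = 7/2, RHS = √(6) ≈ 2.449 → counterexample

That makes 3 counterexamples.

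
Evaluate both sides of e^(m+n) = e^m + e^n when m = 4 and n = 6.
LHS = e^(4+6) = e^10 ≈ 22026.5
RHS = e^4 + e^6 ≈ 458

LHS ≠ RHS (they differ by about 21568.4), so the equation does not hold here.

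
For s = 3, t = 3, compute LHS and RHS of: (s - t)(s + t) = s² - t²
LHS = (3 - 3)(3 + 3) = 0
RHS = 3² - 3² = 0

LHS = RHS: the two sides agree.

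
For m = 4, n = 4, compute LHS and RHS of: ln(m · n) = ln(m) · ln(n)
LHS = ln(4 · 4) = ln(16) ≈ 2.773
RHS = ln(4) · ln(4) = ln(4)² ≈ 1.922

LHS ≠ RHS (they differ by about 0.8508), so the equation does not hold here.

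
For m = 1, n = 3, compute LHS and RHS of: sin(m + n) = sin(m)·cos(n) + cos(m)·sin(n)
LHS = sin(1 + 3) = sin(4) ≈ -0.7568
RHS = sin(1)·cos(3) + cos(1)·sin(3) = sin(1)·cos(3) + sin(3)·cos(1) ≈ -0.7568

LHS = RHS: the two sides agree.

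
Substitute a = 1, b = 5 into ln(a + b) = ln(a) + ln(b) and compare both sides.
LHS = ln(1 + 5) = ln(6) ≈ 1.792
RHS = ln(1) + ln(5) = ln(5) ≈ 1.609

LHS ≠ RHS (they differ by about 0.1823), so the equation does not hold here.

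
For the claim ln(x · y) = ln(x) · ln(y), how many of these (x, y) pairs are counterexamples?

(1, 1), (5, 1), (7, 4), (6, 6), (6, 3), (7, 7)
Testing each pair:
(1, 1): LHS = 0, RHS = 0 → satisfies claim
(5, 1): LHS = ln(5) ≈ 1.609, RHS = 0 → counterexample
(7, 4): LHS = ln(28) ≈ 3.332, RHS = ln(4)·ln(7) ≈ 2.698 → counterexample
(6, 6): LHS = ln(36) ≈ 3.584, RHS = ln(6)² ≈ 3.21 → counterexample
(6, 3): LHS = ln(18) ≈ 2.89, RHS = ln(3)·ln(6) ≈ 1.968 → counterexample
(7, 7): LHS = ln(49) ≈ 3.892, RHS = ln(7)² ≈ 3.787 → counterexample

That makes 5 counterexamples.

Answer: 5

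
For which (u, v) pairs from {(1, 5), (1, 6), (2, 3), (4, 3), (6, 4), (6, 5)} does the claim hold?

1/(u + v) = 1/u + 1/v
None

Testing each pair:
(1, 5): LHS = 1/6, RHS = 6/5 → fails
(1, 6): LHS = 1/7, RHS = 7/6 → fails
(2, 3): LHS = 1/5, RHS = 5/6 → fails
(4, 3): LHS = 1/7, RHS = 7/12 → fails
(6, 4): LHS = 1/10, RHS = 5/12 → fails
(6, 5): LHS = 1/11, RHS = 11/30 → fails

No pair satisfies the claim.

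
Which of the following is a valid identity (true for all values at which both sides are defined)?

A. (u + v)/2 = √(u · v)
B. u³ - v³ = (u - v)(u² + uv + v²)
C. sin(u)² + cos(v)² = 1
A: fails at (2, 7) — LHS = 9/2, RHS = √(14) ≈ 3.742.
B: holds — e.g. at (2, 4), both sides equal -56.
C: fails at (3, 7) — LHS = sin(3)² + cos(7)² ≈ 0.5883, RHS = 1.

Answer: B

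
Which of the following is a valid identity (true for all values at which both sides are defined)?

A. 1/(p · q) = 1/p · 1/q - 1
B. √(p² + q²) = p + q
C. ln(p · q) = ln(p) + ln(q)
C

A: fails at (4, 6) — LHS = 1/24, RHS = -23/24.
B: fails at (3, 5) — LHS = √(34) ≈ 5.831, RHS = 8.
C: holds — e.g. at (1, 4), both sides equal ln(4) ≈ 1.386.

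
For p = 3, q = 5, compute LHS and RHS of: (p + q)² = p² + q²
LHS = (3 + 5)² = 64
RHS = 3² + 5² = 34

LHS ≠ RHS, so the equation does not hold here.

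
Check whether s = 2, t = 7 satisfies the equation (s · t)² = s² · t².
Holds

Substituting s = 2, t = 7:

LHS = (2 · 7)² = 196
RHS = 2² · 7² = 196

LHS = RHS, so the equation holds at this point.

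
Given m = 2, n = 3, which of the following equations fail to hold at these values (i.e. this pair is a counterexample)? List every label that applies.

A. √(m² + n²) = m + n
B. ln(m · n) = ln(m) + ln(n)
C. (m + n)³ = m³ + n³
A, C

Evaluating each claim at the given values:
A. LHS = √(13) ≈ 3.606, RHS = 5 → fails here (LHS ≠ RHS)
B. LHS = ln(6) ≈ 1.792, RHS = ln(2) + ln(3) ≈ 1.792 → holds here (LHS = RHS)
C. LHS = 125, RHS = 35 → fails here (LHS ≠ RHS)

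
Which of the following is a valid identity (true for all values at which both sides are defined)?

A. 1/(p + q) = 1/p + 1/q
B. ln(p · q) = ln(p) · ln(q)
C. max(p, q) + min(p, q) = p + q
C

A: fails at (4, 4) — LHS = 1/8, RHS = 1/2.
B: fails at (3, 4) — LHS = ln(12) ≈ 2.485, RHS = ln(3)·ln(4) ≈ 1.523.
C: holds — e.g. at (2, 2), both sides equal 4.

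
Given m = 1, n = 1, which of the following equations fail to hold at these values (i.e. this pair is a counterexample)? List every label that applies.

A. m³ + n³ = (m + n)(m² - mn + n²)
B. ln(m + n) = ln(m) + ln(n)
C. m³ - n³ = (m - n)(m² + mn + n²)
Evaluating each claim at the given values:
A. LHS = 2, RHS = 2 → holds here (LHS = RHS)
B. LHS = ln(2) ≈ 0.6931, RHS = 0 → fails here (LHS ≠ RHS)
C. LHS = 0, RHS = 0 → holds here (LHS = RHS)

Answer: B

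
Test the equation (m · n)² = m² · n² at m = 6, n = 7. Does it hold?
Substituting m = 6, n = 7:

LHS = (6 · 7)² = 1764
RHS = 6² · 7² = 1764

LHS = RHS, so the equation holds at this point.

Answer: Holds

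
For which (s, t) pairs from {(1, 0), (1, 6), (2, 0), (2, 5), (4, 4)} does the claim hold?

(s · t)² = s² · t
Testing each pair:
(1, 0): LHS = 0, RHS = 0 → holds
(1, 6): LHS = 36, RHS = 6 → fails
(2, 0): LHS = 0, RHS = 0 → holds
(2, 5): LHS = 100, RHS = 20 → fails
(4, 4): LHS = 256, RHS = 64 → fails

2 of 5 pairs satisfy the claim.

Answer: (1, 0), (2, 0)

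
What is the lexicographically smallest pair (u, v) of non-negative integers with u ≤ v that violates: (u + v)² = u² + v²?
Substituting (1, 1) into the claim:
LHS = (1 + 1)² = 4
RHS = 1² + 1² = 2

Since LHS ≠ RHS, this pair disproves the claim, and no lexicographically smaller pair (u ≤ v, non-negative integers) does.

For instance (3, 3) is also a counterexample (LHS = 36, RHS = 18), but it's lexicographically larger.

Answer: (u, v) = (1, 1)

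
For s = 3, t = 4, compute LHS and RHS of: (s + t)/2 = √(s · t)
LHS = (3 + 4)/2 = 7/2
RHS = √(3 · 4) = 2·√(3) ≈ 3.464

LHS ≠ RHS (they differ by about 0.0359), so the equation does not hold here.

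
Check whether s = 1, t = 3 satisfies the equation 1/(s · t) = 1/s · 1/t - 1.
Substituting s = 1, t = 3:

LHS = 1/(1 · 3) = 1/3
RHS = 1/1 · 1/3 - 1 = -2/3

LHS ≠ RHS, so the equation does not hold at this point.

Answer: Fails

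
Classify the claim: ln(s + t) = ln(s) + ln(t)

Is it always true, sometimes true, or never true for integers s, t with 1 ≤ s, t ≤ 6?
Sometimes true

It holds at (s, t) = (2, 2) (both sides equal ln(4) ≈ 1.386), but fails at (s, t) = (1, 2) (LHS = ln(3) ≈ 1.099, RHS = ln(2) ≈ 0.6931).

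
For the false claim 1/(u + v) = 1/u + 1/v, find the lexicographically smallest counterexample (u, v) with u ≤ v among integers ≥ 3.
Substituting (3, 3) into the claim:
LHS = 1/(3 + 3) = 1/6
RHS = 1/3 + 1/3 = 2/3

Since LHS ≠ RHS, this pair disproves the claim, and no lexicographically smaller pair (u ≤ v, integers ≥ 3) does.

For instance (7, 9) is also a counterexample (LHS = 1/16, RHS = 16/63), but it's lexicographically larger.

Answer: (u, v) = (3, 3)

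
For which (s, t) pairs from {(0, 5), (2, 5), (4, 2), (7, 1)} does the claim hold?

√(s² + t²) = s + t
Testing each pair:
(0, 5): LHS = 5, RHS = 5 → holds
(2, 5): LHS = √(29) ≈ 5.385, RHS = 7 → fails
(4, 2): LHS = 2·√(5) ≈ 4.472, RHS = 6 → fails
(7, 1): LHS = 5·√(2) ≈ 7.071, RHS = 8 → fails

1 of 4 pairs satisfies the claim.

Answer: (0, 5)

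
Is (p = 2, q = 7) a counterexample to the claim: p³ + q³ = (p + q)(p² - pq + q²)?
Substituting p = 2, q = 7:
LHS = 2³ + 7³ = 351
RHS = (2 + 7)(2² - 2·7 + 7²) = 351

The sides agree, so this pair does not disprove the claim.

Answer: No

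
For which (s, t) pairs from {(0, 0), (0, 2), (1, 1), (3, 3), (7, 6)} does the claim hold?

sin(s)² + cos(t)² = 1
(0, 0), (1, 1), (3, 3)

Testing each pair:
(0, 0): LHS = 1, RHS = 1 → holds
(0, 2): LHS = cos(2)² ≈ 0.1732, RHS = 1 → fails
(1, 1): LHS = cos(1)² + sin(1)² = 1, RHS = 1 → holds
(3, 3): LHS = sin(3)² + cos(3)² = 1, RHS = 1 → holds
(7, 6): LHS = sin(7)² + cos(6)² ≈ 1.354, RHS = 1 → fails

3 of 5 pairs satisfy the claim.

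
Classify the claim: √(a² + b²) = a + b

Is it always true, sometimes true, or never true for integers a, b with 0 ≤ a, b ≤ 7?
Sometimes true

It holds at (a, b) = (2, 0) (both sides equal 2), but fails at (a, b) = (3, 2) (LHS = √(13) ≈ 3.606, RHS = 5).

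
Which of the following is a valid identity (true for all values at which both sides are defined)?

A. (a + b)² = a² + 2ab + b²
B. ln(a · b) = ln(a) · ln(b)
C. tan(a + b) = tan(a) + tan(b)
A: holds — e.g. at (6, 7), both sides equal 169.
B: fails at (4, 4) — LHS = ln(16) ≈ 2.773, RHS = ln(4)² ≈ 1.922.
C: fails at (5, 8) — LHS = tan(13) ≈ 0.463, RHS = tan(8) + tan(5) ≈ -10.18.

Answer: A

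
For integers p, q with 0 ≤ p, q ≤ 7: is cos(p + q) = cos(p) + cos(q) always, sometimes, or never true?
The claim fails for every pair in the range. For instance at (p, q) = (4, 3): LHS = cos(7) ≈ 0.7539, RHS = cos(3) + cos(4) ≈ -1.644.

Answer: Never true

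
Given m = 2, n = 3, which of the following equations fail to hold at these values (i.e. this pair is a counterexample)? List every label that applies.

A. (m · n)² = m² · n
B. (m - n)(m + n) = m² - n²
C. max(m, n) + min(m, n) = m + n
Evaluating each claim at the given values:
A. LHS = 36, RHS = 12 → fails here (LHS ≠ RHS)
B. LHS = -5, RHS = -5 → holds here (LHS = RHS)
C. LHS = 5, RHS = 5 → holds here (LHS = RHS)

Answer: A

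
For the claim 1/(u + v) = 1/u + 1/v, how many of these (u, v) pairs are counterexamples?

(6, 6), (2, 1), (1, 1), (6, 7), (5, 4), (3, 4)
6

Testing each pair:
(6, 6): LHS = 1/12, RHS = 1/3 → counterexample
(2, 1): LHS = 1/3, RHS = 3/2 → counterexample
(1, 1): LHS = 1/2, RHS = 2 → counterexample
(6, 7): LHS = 1/13, RHS = 13/42 → counterexample
(5, 4): LHS = 1/9, RHS = 9/20 → counterexample
(3, 4): LHS = 1/7, RHS = 7/12 → counterexample

That makes 6 counterexamples.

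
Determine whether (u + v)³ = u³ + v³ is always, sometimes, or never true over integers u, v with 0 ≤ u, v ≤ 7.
Sometimes true

It holds at (u, v) = (6, 0) (both sides equal 216), but fails at (u, v) = (5, 3) (LHS = 512, RHS = 152).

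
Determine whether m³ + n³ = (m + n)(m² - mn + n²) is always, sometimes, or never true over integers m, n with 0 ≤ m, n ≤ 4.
Always true

The identity holds for every pair in the range. For instance at (m, n) = (4, 1): both sides equal 65.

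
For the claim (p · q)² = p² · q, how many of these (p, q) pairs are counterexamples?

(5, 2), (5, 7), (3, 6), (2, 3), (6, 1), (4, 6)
5

Testing each pair:
(5, 2): LHS = 100, RHS = 50 → counterexample
(5, 7): LHS = 1225, RHS = 175 → counterexample
(3, 6): LHS = 324, RHS = 54 → counterexample
(2, 3): LHS = 36, RHS = 12 → counterexample
(6, 1): LHS = 36, RHS = 36 → satisfies claim
(4, 6): LHS = 576, RHS = 96 → counterexample

That makes 5 counterexamples.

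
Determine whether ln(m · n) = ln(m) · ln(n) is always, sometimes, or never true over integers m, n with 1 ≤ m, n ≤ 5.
Sometimes true

It holds at (m, n) = (1, 1) (both sides equal 0), but fails at (m, n) = (3, 1) (LHS = ln(3) ≈ 1.099, RHS = 0).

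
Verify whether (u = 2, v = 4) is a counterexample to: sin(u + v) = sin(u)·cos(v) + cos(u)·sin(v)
No

Substituting u = 2, v = 4:
LHS = sin(2 + 4) = sin(6) ≈ -0.2794
RHS = sin(2)·cos(4) + cos(2)·sin(4) = sin(2)·cos(4) + sin(4)·cos(2) ≈ -0.2794

The sides agree, so this pair does not disprove the claim.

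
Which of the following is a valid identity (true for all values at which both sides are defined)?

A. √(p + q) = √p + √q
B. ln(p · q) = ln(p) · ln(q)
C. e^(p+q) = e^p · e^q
C

A: fails at (5, 5) — LHS = √(10) ≈ 3.162, RHS = 2·√(5) ≈ 4.472.
B: fails at (1, 4) — LHS = ln(4) ≈ 1.386, RHS = 0.
C: holds — e.g. at (2, 2), both sides equal e^4 ≈ 54.6.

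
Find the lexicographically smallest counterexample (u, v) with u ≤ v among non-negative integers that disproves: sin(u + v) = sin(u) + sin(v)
(u, v) = (1, 1)

At (0, 4): both sides equal sin(4) ≈ -0.7568, so it holds there.

Substituting (1, 1) into the claim:
LHS = sin(1 + 1) = sin(2) ≈ 0.9093
RHS = sin(1) + sin(1) = 2·sin(1) ≈ 1.683

Since LHS ≠ RHS, this pair disproves the claim, and no lexicographically smaller pair (u ≤ v, non-negative integers) does.

For instance (1, 4) is also a counterexample (LHS = sin(5) ≈ -0.9589, RHS = sin(4) + sin(1) ≈ 0.08467), but it's lexicographically larger.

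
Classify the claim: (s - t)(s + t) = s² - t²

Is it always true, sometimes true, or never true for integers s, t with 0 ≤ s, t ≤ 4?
The identity holds for every pair in the range. For instance at (s, t) = (3, 0): both sides equal 9.

Answer: Always true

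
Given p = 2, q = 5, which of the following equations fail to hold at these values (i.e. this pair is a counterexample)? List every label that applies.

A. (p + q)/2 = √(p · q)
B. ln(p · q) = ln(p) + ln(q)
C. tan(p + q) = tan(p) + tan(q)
A, C

Evaluating each claim at the given values:
A. LHS = 7/2, RHS = √(10) ≈ 3.162 → fails here (LHS ≠ RHS)
B. LHS = ln(10) ≈ 2.303, RHS = ln(2) + ln(5) ≈ 2.303 → holds here (LHS = RHS)
C. LHS = tan(7) ≈ 0.8714, RHS = tan(5) + tan(2) ≈ -5.566 → fails here (LHS ≠ RHS)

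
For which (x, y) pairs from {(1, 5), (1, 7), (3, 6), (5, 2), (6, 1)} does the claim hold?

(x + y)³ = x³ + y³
Testing each pair:
(1, 5): LHS = 216, RHS = 126 → fails
(1, 7): LHS = 512, RHS = 344 → fails
(3, 6): LHS = 729, RHS = 243 → fails
(5, 2): LHS = 343, RHS = 133 → fails
(6, 1): LHS = 343, RHS = 217 → fails

No pair satisfies the claim.

Answer: None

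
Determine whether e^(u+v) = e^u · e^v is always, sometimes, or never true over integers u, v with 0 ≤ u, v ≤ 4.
Always true

The identity holds for every pair in the range. For instance at (u, v) = (2, 3): both sides equal e^5 ≈ 148.4.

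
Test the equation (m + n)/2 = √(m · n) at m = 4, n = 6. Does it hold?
Substituting m = 4, n = 6:

LHS = (4 + 6)/2 = 5
RHS = √(4 · 6) = 2·√(6) ≈ 4.899

LHS ≠ RHS, so the equation does not hold at this point.

Answer: Fails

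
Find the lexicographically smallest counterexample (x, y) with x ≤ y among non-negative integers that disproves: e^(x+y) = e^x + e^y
Substituting (0, 0) into the claim:
LHS = e^(0+0) = 1
RHS = e^0 + e^0 = 2

Since LHS ≠ RHS, this pair disproves the claim, and no lexicographically smaller pair (x ≤ y, non-negative integers) does.

For instance (5, 5) is also a counterexample (LHS = e^10 ≈ 22026.5, RHS = 2·e^5 ≈ 296.8), but it's lexicographically larger.

Answer: (x, y) = (0, 0)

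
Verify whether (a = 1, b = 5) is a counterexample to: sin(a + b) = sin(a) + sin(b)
Substituting a = 1, b = 5:
LHS = sin(1 + 5) = sin(6) ≈ -0.2794
RHS = sin(1) + sin(5) ≈ -0.1175

Since LHS ≠ RHS, this pair disproves the claim.

Answer: Yes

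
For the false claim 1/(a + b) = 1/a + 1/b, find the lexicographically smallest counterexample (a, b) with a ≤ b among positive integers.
Substituting (1, 1) into the claim:
LHS = 1/(1 + 1) = 1/2
RHS = 1/1 + 1/1 = 2

Since LHS ≠ RHS, this pair disproves the claim, and no lexicographically smaller pair (a ≤ b, positive integers) does.

For instance (6, 7) is also a counterexample (LHS = 1/13, RHS = 13/42), but it's lexicographically larger.

Answer: (a, b) = (1, 1)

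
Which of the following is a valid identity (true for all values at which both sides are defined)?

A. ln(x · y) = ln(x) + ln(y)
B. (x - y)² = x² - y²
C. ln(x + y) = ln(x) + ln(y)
A: holds — e.g. at (4, 6), both sides equal ln(24) ≈ 3.178.
B: fails at (4, 6) — LHS = 4, RHS = -20.
C: fails at (4, 5) — LHS = ln(9) ≈ 2.197, RHS = ln(4) + ln(5) ≈ 2.996.

Answer: A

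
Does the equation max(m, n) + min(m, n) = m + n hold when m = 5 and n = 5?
Substituting m = 5, n = 5:

LHS = max(5, 5) + min(5, 5) = 10
RHS = 5 + 5 = 10

LHS = RHS, so the equation holds at this point.

Answer: Holds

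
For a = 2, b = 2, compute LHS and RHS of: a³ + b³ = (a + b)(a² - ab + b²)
LHS = 2³ + 2³ = 16
RHS = (2 + 2)(2² - 2·2 + 2²) = 16

LHS = RHS: the two sides agree.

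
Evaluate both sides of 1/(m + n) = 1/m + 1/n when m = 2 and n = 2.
LHS = 1/(2 + 2) = 1/4
RHS = 1/2 + 1/2 = 1

LHS ≠ RHS, so the equation does not hold here.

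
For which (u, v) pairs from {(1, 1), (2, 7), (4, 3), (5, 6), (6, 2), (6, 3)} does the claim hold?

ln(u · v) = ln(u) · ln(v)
(1, 1)

Testing each pair:
(1, 1): LHS = 0, RHS = 0 → holds
(2, 7): LHS = ln(14) ≈ 2.639, RHS = ln(2)·ln(7) ≈ 1.349 → fails
(4, 3): LHS = ln(12) ≈ 2.485, RHS = ln(3)·ln(4) ≈ 1.523 → fails
(5, 6): LHS = ln(30) ≈ 3.401, RHS = ln(5)·ln(6) ≈ 2.884 → fails
(6, 2): LHS = ln(12) ≈ 2.485, RHS = ln(2)·ln(6) ≈ 1.242 → fails
(6, 3): LHS = ln(18) ≈ 2.89, RHS = ln(3)·ln(6) ≈ 1.968 → fails

1 of 6 pairs satisfies the claim.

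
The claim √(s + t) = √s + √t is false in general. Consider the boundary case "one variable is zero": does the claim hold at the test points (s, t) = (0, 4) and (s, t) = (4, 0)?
Yes, holds at both test points

At (0, 4): LHS = 2, RHS = 2 → equal
At (4, 0): LHS = 2, RHS = 2 → equal

So the claim does hold at both of these boundary points, even though it is not an identity.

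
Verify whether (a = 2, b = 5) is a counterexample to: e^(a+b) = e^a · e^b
Substituting a = 2, b = 5:
LHS = e^(2+5) = e^7 ≈ 1097
RHS = e^2 · e^5 = e^7 ≈ 1097

The sides agree, so this pair does not disprove the claim.

Answer: No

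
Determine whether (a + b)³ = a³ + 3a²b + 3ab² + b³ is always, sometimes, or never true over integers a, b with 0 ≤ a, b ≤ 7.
Always true

The identity holds for every pair in the range. For instance at (a, b) = (7, 3): both sides equal 1000.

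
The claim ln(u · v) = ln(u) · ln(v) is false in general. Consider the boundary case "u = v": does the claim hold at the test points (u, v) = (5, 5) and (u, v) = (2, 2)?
At (5, 5): LHS = ln(25) ≈ 3.219 ≠ RHS = ln(5)² ≈ 2.59
At (2, 2): LHS = ln(4) ≈ 1.386 ≠ RHS = ln(2)² ≈ 0.4805

Answer: No, fails at both test points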